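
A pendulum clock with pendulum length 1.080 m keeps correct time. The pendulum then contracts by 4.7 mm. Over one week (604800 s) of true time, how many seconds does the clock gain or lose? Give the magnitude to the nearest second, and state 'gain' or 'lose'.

T ∝ √L, so T'/T = √(1.07530/1.080) = 0.997822.
In 604800 s of true time the clock registers 604800/0.997822 = 606120.3 s, so it gains 1320 s.

gain 1320 s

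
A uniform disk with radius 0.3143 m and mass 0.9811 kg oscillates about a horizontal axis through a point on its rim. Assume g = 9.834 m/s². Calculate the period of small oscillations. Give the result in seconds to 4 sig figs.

1.376 s

I_cm = ½mr² = 0.048459 kg·m². The pivot is at distance d = 0.3143 m from the centre of mass.
By the parallel-axis theorem, I = I_cm + md² = 0.048459 + 0.096917 = 0.14538 kg·m².
T = 2π√(I/(mgd)) = 2π√(0.14538/(0.9811 × 9.834 × 0.3143)) = 1.376 s.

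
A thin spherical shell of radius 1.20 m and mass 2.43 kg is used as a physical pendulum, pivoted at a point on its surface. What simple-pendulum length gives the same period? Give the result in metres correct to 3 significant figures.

The equivalent simple-pendulum length is L_eq = I/(md), where I is about the pivot and d = 1.200 m.
I_cm = (2/3)mR² = 2.333 kg·m², so I = I_cm + md² = 2.333 + 3.499 = 5.832 kg·m².
L_eq = 5.832/(2.43 × 1.200) = 2.00 m.

2.00 m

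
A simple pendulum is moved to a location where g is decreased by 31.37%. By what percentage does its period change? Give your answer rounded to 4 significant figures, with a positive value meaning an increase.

20.71%

T ∝ 1/√g, so T'/T = 1/√(0.68630) = 1.2071.
Percentage change in T = (1.2071 − 1) × 100% = 20.71%.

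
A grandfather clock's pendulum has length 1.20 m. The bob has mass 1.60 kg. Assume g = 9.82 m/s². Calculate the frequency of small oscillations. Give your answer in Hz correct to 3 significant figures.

0.455 Hz

T = 2π√(L/g) = 2π√(1.20/9.82) = 2.196 s, so f = 1/T = 0.455 Hz.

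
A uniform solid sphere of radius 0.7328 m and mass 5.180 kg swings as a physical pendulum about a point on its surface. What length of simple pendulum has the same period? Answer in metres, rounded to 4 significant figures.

1.026 m

The equivalent simple-pendulum length is L_eq = I/(md), where I is about the pivot and d = 0.73280 m.
I_cm = (2/5)mR² = 1.1127 kg·m², so I = I_cm + md² = 1.1127 + 2.7816 = 3.8943 kg·m².
L_eq = 3.8943/(5.180 × 0.73280) = 1.026 m.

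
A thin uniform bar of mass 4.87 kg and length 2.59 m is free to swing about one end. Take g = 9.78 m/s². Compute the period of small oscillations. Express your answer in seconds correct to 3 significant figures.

For a physical pendulum T = 2π√(I/(mgd)), with d = 1.295 m from pivot to centre of mass.
I_cm = mL²/12 = 4.87 × 2.59²/12 = 2.722 kg·m²; I = I_cm + md² = 2.722 + 4.87 × 1.295² = 10.89 kg·m².
T = 2π√(10.89/(4.87 × 9.78 × 1.295)) = 2.64 s.

2.64 s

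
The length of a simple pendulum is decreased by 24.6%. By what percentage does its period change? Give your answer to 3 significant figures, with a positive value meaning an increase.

-13.2%

T ∝ √L, so T'/T = √(0.7540) = 0.8683.
Percentage change in T = (0.8683 − 1) × 100% = -13.2%.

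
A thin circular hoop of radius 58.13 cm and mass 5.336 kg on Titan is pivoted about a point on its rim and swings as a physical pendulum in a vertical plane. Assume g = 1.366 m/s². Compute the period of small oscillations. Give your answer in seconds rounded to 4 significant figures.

I_cm = mr² = 1.8031 kg·m². The pivot is at distance d = 0.5813 m from the centre of mass.
By the parallel-axis theorem, I = I_cm + md² = 1.8031 + 1.8031 = 3.6062 kg·m².
T = 2π√(I/(mgd)) = 2π√(3.6062/(5.336 × 1.366 × 0.5813)) = 5.797 s.

5.797 s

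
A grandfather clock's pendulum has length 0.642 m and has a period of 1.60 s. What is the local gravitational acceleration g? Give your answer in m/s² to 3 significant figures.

From T = 2π√(L/g), g = 4π²L/T² = 4π² × 0.642/1.600² = 9.90 m/s².

9.90 m/s²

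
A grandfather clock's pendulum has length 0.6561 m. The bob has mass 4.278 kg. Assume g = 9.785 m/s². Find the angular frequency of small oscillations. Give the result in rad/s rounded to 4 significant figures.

3.862 rad/s

ω = √(g/L) = √(9.785/0.6561) = 3.862 rad/s.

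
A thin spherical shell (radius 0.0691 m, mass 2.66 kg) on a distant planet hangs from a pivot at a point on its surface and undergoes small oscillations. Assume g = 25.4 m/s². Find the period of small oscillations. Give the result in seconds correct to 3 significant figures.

0.423 s

I_cm = (2/3)mr² = 0.008467 kg·m². The pivot is at distance d = 0.0691 m from the centre of mass.
By the parallel-axis theorem, I = I_cm + md² = 0.008467 + 0.01270 = 0.02117 kg·m².
T = 2π√(I/(mgd)) = 2π√(0.02117/(2.66 × 25.4 × 0.0691)) = 0.423 s.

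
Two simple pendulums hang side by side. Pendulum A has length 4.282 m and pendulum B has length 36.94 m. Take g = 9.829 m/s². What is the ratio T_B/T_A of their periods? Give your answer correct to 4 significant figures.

2.937

T ∝ √L, so T_B/T_A = √(L_B/L_A) = √(36.94/4.282) = 2.937.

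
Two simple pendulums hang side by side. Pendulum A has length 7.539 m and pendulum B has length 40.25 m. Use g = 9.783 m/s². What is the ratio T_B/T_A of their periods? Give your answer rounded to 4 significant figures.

2.311

T ∝ √L, so T_B/T_A = √(L_B/L_A) = √(40.25/7.539) = 2.311.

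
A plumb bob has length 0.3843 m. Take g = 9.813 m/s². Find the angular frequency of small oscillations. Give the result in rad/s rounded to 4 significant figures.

5.053 rad/s

ω = √(g/L) = √(9.813/0.3843) = 5.053 rad/s.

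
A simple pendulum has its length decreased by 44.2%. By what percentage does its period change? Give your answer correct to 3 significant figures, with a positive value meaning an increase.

T ∝ √L, so T'/T = √(0.5580) = 0.7470.
Percentage change in T = (0.7470 − 1) × 100% = -25.3%.

-25.3%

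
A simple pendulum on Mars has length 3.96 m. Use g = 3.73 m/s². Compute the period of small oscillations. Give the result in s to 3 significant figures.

T = 2π√(L/g) = 2π√(3.96/3.73) = 2π × 1.030 = 6.47 s.

6.47 s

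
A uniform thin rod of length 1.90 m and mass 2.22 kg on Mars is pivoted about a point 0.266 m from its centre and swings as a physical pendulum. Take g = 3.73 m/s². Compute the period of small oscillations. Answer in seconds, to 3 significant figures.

3.85 s

For a physical pendulum T = 2π√(I/(mgd)), with d = 0.2660 m from pivot to centre of mass.
I_cm = mL²/12 = 2.22 × 1.90²/12 = 0.6679 kg·m²; I = I_cm + md² = 0.6679 + 2.22 × 0.2660² = 0.8249 kg·m².
T = 2π√(0.8249/(2.22 × 3.73 × 0.2660)) = 3.85 s.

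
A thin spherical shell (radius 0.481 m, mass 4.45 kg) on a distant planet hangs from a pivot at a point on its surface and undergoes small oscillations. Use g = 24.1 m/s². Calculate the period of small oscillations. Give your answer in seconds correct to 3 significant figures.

I_cm = (2/3)mr² = 0.6864 kg·m². The pivot is at distance d = 0.481 m from the centre of mass.
By the parallel-axis theorem, I = I_cm + md² = 0.6864 + 1.030 = 1.716 kg·m².
T = 2π√(I/(mgd)) = 2π√(1.716/(4.45 × 24.1 × 0.481)) = 1.15 s.

1.15 s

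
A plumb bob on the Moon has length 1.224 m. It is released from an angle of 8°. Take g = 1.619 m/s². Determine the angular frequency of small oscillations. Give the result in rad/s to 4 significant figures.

ω = √(g/L) = √(1.619/1.224) = 1.150 rad/s.

1.150 rad/s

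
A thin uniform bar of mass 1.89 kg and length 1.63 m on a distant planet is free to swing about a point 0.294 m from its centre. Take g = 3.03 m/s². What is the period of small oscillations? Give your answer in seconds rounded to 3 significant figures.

3.69 s

For a physical pendulum T = 2π√(I/(mgd)), with d = 0.2940 m from pivot to centre of mass.
I_cm = mL²/12 = 1.89 × 1.63²/12 = 0.4185 kg·m²; I = I_cm + md² = 0.4185 + 1.89 × 0.2940² = 0.5818 kg·m².
T = 2π√(0.5818/(1.89 × 3.03 × 0.2940)) = 3.69 s.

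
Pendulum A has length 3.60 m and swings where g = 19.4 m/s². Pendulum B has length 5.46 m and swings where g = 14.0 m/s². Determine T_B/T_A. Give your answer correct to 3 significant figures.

1.45

T = 2π√(L/g), so T_B/T_A = √((L_B/g_B)/(L_A/g_A)) = √((5.46/14.0)/(3.60/19.4)) = 1.45.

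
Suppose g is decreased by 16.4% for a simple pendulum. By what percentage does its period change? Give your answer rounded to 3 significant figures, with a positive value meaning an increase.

9.37%

T ∝ 1/√g, so T'/T = 1/√(0.8360) = 1.094.
Percentage change in T = (1.094 − 1) × 100% = 9.37%.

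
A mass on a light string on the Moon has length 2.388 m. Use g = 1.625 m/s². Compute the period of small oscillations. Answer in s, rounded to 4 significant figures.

T = 2π√(L/g) = 2π√(2.388/1.625) = 2π × 1.2122 = 7.617 s.

7.617 s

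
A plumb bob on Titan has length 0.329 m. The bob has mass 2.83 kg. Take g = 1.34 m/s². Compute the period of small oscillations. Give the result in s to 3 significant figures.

T = 2π√(L/g) = 2π√(0.329/1.34) = 2π × 0.4955 = 3.11 s.

3.11 s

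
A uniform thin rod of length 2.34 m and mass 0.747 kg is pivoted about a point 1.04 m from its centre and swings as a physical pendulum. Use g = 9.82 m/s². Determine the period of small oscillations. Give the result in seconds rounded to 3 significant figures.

2.44 s

For a physical pendulum T = 2π√(I/(mgd)), with d = 1.040 m from pivot to centre of mass.
I_cm = mL²/12 = 0.747 × 2.34²/12 = 0.3409 kg·m²; I = I_cm + md² = 0.3409 + 0.747 × 1.040² = 1.149 kg·m².
T = 2π√(1.149/(0.747 × 9.82 × 1.040)) = 2.44 s.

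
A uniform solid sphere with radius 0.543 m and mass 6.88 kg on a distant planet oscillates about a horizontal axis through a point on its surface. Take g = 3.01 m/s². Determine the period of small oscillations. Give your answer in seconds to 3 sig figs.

3.16 s

I_cm = (2/5)mr² = 0.8114 kg·m². The pivot is at distance d = 0.543 m from the centre of mass.
By the parallel-axis theorem, I = I_cm + md² = 0.8114 + 2.029 = 2.840 kg·m².
T = 2π√(I/(mgd)) = 2π√(2.840/(6.88 × 3.01 × 0.543)) = 3.16 s.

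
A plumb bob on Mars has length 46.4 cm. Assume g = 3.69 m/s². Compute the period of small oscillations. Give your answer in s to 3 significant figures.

2.23 s

T = 2π√(L/g) = 2π√(0.464/3.69) = 2π × 0.3546 = 2.23 s.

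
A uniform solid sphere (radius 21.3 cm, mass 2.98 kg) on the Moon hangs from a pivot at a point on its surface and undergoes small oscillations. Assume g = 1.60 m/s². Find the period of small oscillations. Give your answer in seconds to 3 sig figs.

2.71 s

I_cm = (2/5)mr² = 0.05408 kg·m². The pivot is at distance d = 0.213 m from the centre of mass.
By the parallel-axis theorem, I = I_cm + md² = 0.05408 + 0.1352 = 0.1893 kg·m².
T = 2π√(I/(mgd)) = 2π√(0.1893/(2.98 × 1.60 × 0.213)) = 2.71 s.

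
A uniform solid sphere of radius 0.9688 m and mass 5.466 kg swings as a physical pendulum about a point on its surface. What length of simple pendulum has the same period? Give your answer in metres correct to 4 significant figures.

The equivalent simple-pendulum length is L_eq = I/(md), where I is about the pivot and d = 0.96880 m.
I_cm = (2/5)mR² = 2.0521 kg·m², so I = I_cm + md² = 2.0521 + 5.1302 = 7.1823 kg·m².
L_eq = 7.1823/(5.466 × 0.96880) = 1.356 m.

1.356 m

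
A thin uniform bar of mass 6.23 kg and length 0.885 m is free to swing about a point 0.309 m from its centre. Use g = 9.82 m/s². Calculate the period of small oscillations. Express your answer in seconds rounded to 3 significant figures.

1.45 s

For a physical pendulum T = 2π√(I/(mgd)), with d = 0.3090 m from pivot to centre of mass.
I_cm = mL²/12 = 6.23 × 0.885²/12 = 0.4066 kg·m²; I = I_cm + md² = 0.4066 + 6.23 × 0.3090² = 1.001 kg·m².
T = 2π√(1.001/(6.23 × 9.82 × 0.3090)) = 1.45 s.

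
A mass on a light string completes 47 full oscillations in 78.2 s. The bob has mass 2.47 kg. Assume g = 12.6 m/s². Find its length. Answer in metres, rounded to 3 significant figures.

T = 78.2/47 = 1.664 s.
From T = 2π√(L/g), L = gT²/(4π²) = 12.6 × 1.664²/(4π²) = 0.884 m.

0.884 m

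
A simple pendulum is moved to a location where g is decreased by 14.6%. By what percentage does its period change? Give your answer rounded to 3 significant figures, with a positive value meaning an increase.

8.21%

T ∝ 1/√g, so T'/T = 1/√(0.8540) = 1.082.
Percentage change in T = (1.082 − 1) × 100% = 8.21%.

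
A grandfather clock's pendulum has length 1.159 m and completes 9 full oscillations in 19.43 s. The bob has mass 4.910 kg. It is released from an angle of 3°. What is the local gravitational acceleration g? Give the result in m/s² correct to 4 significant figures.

T = 19.43/9 = 2.1589 s.
From T = 2π√(L/g), g = 4π²L/T² = 4π² × 1.159/2.1589² = 9.817 m/s².

9.817 m/s²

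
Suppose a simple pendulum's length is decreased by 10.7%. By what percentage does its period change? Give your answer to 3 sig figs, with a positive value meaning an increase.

-5.50%

T ∝ √L, so T'/T = √(0.8930) = 0.9450.
Percentage change in T = (0.9450 − 1) × 100% = -5.50%.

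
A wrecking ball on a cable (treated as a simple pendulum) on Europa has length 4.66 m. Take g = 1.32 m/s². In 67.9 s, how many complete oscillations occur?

T = 2π√(L/g) = 2π√(4.66/1.32) = 11.81 s.
Number of complete oscillations = ⌊67.9/11.81⌋ = ⌊5.752⌋ = 5.

5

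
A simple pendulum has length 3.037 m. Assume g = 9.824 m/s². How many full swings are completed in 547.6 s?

T = 2π√(L/g) = 2π√(3.037/9.824) = 3.4935 s.
Number of complete oscillations = ⌊547.6/3.4935⌋ = ⌊156.75⌋ = 156.

156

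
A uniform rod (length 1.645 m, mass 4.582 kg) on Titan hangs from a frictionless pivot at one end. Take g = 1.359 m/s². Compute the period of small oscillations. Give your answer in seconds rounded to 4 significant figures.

5.644 s

For a physical pendulum T = 2π√(I/(mgd)), with d = 0.82250 m from pivot to centre of mass.
I_cm = mL²/12 = 4.582 × 1.645²/12 = 1.0333 kg·m²; I = I_cm + md² = 1.0333 + 4.582 × 0.82250² = 4.1330 kg·m².
T = 2π√(4.1330/(4.582 × 1.359 × 0.82250)) = 5.644 s.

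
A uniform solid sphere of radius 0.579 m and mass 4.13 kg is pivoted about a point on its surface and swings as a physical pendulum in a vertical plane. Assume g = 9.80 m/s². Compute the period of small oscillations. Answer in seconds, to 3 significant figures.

1.81 s

I_cm = (2/5)mr² = 0.5538 kg·m². The pivot is at distance d = 0.579 m from the centre of mass.
By the parallel-axis theorem, I = I_cm + md² = 0.5538 + 1.385 = 1.938 kg·m².
T = 2π√(I/(mgd)) = 2π√(1.938/(4.13 × 9.80 × 0.579)) = 1.81 s.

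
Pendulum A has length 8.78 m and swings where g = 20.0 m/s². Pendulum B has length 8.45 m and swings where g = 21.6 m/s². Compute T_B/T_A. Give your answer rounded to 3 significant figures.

0.944

T = 2π√(L/g), so T_B/T_A = √((L_B/g_B)/(L_A/g_A)) = √((8.45/21.6)/(8.78/20.0)) = 0.944.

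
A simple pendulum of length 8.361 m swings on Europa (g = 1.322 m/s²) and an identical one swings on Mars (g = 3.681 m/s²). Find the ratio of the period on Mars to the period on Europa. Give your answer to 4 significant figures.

0.5993

T ∝ 1/√g, so T₂/T₁ = √(g₁/g₂) = √(1.322/3.681) = 0.5993.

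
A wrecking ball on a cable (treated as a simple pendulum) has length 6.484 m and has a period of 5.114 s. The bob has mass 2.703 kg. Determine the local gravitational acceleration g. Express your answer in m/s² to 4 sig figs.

9.788 m/s²

From T = 2π√(L/g), g = 4π²L/T² = 4π² × 6.484/5.1140² = 9.788 m/s².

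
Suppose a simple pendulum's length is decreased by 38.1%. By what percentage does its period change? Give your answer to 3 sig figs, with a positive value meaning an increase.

-21.3%

T ∝ √L, so T'/T = √(0.6190) = 0.7868.
Percentage change in T = (0.7868 − 1) × 100% = -21.3%.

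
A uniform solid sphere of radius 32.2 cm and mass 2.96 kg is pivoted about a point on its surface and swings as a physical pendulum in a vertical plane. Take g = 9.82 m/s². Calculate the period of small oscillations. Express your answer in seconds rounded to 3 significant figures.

1.35 s

I_cm = (2/5)mr² = 0.1228 kg·m². The pivot is at distance d = 0.322 m from the centre of mass.
By the parallel-axis theorem, I = I_cm + md² = 0.1228 + 0.3069 = 0.4297 kg·m².
T = 2π√(I/(mgd)) = 2π√(0.4297/(2.96 × 9.82 × 0.322)) = 1.35 s.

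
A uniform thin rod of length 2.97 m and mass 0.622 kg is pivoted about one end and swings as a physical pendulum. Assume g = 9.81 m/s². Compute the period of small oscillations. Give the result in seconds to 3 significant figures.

For a physical pendulum T = 2π√(I/(mgd)), with d = 1.485 m from pivot to centre of mass.
I_cm = mL²/12 = 0.622 × 2.97²/12 = 0.4572 kg·m²; I = I_cm + md² = 0.4572 + 0.622 × 1.485² = 1.829 kg·m².
T = 2π√(1.829/(0.622 × 9.81 × 1.485)) = 2.82 s.

2.82 s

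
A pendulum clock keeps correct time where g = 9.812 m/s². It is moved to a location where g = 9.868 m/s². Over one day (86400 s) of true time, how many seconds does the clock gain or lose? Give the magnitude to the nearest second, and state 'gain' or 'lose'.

gain 246 s

The clock's period scales as T ∝ 1/√g, so T'/T = √(9.812/9.868) = 0.997159.
In 86400 s of true time the clock registers 86400/0.997159 = 86646.2 s, so it gains 246 s.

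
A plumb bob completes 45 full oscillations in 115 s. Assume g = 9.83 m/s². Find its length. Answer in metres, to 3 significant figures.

T = 115/45 = 2.556 s.
From T = 2π√(L/g), L = gT²/(4π²) = 9.83 × 2.556²/(4π²) = 1.63 m.

1.63 m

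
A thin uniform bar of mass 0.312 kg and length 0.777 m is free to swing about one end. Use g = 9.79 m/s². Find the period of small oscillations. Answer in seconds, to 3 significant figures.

For a physical pendulum T = 2π√(I/(mgd)), with d = 0.3885 m from pivot to centre of mass.
I_cm = mL²/12 = 0.312 × 0.777²/12 = 0.01570 kg·m²; I = I_cm + md² = 0.01570 + 0.312 × 0.3885² = 0.06279 kg·m².
T = 2π√(0.06279/(0.312 × 9.79 × 0.3885)) = 1.45 s.

1.45 s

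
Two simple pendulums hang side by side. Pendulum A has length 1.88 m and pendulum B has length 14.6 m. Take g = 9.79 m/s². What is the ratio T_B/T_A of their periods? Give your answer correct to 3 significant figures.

T ∝ √L, so T_B/T_A = √(L_B/L_A) = √(14.6/1.88) = 2.79.

2.79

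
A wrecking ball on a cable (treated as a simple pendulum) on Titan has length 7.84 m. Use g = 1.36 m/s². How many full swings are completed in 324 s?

T = 2π√(L/g) = 2π√(7.84/1.36) = 15.09 s.
Number of complete oscillations = ⌊324/15.09⌋ = ⌊21.48⌋ = 21.

21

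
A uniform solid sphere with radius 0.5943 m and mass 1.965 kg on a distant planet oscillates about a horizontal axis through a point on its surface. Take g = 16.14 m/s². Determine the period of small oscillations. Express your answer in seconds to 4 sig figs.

I_cm = (2/5)mr² = 0.27761 kg·m². The pivot is at distance d = 0.5943 m from the centre of mass.
By the parallel-axis theorem, I = I_cm + md² = 0.27761 + 0.69402 = 0.97163 kg·m².
T = 2π√(I/(mgd)) = 2π√(0.97163/(1.965 × 16.14 × 0.5943)) = 1.427 s.

1.427 s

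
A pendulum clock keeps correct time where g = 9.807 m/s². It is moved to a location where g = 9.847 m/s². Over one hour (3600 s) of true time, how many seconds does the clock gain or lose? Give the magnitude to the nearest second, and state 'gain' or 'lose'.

The clock's period scales as T ∝ 1/√g, so T'/T = √(9.807/9.847) = 0.997967.
In 3600 s of true time the clock registers 3600/0.997967 = 3607.3 s, so it gains 7 s.

gain 7 s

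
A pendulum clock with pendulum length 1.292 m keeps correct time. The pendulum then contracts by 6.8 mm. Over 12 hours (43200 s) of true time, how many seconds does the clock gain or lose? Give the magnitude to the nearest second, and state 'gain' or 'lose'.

gain 114 s

T ∝ √L, so T'/T = √(1.28520/1.292) = 0.997365.
In 43200 s of true time the clock registers 43200/0.997365 = 43314.1 s, so it gains 114 s.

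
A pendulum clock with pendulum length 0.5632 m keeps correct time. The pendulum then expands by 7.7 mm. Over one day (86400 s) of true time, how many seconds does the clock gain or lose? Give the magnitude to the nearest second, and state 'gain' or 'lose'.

lose 585 s

T ∝ √L, so T'/T = √(0.57090/0.5632) = 1.00681.
In 86400 s of true time the clock registers 86400/1.00681 = 85815.4 s, so it loses 585 s.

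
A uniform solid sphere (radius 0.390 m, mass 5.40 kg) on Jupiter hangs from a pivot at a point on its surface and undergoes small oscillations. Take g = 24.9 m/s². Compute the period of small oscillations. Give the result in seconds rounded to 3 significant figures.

I_cm = (2/5)mr² = 0.3285 kg·m². The pivot is at distance d = 0.390 m from the centre of mass.
By the parallel-axis theorem, I = I_cm + md² = 0.3285 + 0.8213 = 1.150 kg·m².
T = 2π√(I/(mgd)) = 2π√(1.150/(5.40 × 24.9 × 0.390)) = 0.930 s.

0.930 s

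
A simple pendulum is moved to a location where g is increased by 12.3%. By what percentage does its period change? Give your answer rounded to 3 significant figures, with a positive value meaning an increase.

T ∝ 1/√g, so T'/T = 1/√(1.123) = 0.9436.
Percentage change in T = (0.9436 − 1) × 100% = -5.64%.

-5.64%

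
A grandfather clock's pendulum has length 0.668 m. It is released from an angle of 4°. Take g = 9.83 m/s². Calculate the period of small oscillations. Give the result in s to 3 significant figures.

1.64 s

T = 2π√(L/g) = 2π√(0.668/9.83) = 2π × 0.2607 = 1.64 s.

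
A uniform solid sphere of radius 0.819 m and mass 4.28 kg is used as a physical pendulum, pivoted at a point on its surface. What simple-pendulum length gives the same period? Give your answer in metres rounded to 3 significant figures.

The equivalent simple-pendulum length is L_eq = I/(md), where I is about the pivot and d = 0.8190 m.
I_cm = (2/5)mR² = 1.148 kg·m², so I = I_cm + md² = 1.148 + 2.871 = 4.019 kg·m².
L_eq = 4.019/(4.28 × 0.8190) = 1.15 m.

1.15 m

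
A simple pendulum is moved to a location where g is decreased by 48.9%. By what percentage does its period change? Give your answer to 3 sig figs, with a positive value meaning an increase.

T ∝ 1/√g, so T'/T = 1/√(0.5110) = 1.399.
Percentage change in T = (1.399 − 1) × 100% = 39.9%.

39.9%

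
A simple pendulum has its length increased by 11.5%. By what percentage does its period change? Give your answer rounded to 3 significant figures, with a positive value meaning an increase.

T ∝ √L, so T'/T = √(1.115) = 1.056.
Percentage change in T = (1.056 − 1) × 100% = 5.59%.

5.59%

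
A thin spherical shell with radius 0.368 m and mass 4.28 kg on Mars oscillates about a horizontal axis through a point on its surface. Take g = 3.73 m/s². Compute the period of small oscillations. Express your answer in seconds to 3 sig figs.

2.55 s

I_cm = (2/3)mr² = 0.3864 kg·m². The pivot is at distance d = 0.368 m from the centre of mass.
By the parallel-axis theorem, I = I_cm + md² = 0.3864 + 0.5796 = 0.9660 kg·m².
T = 2π√(I/(mgd)) = 2π√(0.9660/(4.28 × 3.73 × 0.368)) = 2.55 s.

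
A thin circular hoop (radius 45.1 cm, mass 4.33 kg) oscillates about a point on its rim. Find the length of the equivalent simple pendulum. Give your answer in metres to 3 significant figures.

0.902 m

The equivalent simple-pendulum length is L_eq = I/(md), where I is about the pivot and d = 0.4510 m.
I_cm = mR² = 0.8807 kg·m², so I = I_cm + md² = 0.8807 + 0.8807 = 1.761 kg·m².
L_eq = 1.761/(4.33 × 0.4510) = 0.902 m.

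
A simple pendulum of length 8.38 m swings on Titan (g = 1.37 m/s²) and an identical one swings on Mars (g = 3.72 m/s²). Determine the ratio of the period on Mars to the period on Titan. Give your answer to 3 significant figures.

T ∝ 1/√g, so T₂/T₁ = √(g₁/g₂) = √(1.37/3.72) = 0.607.

0.607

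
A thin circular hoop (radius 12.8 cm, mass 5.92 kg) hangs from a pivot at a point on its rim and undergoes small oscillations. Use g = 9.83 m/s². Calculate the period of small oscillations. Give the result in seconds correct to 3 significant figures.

I_cm = mr² = 0.09699 kg·m². The pivot is at distance d = 0.128 m from the centre of mass.
By the parallel-axis theorem, I = I_cm + md² = 0.09699 + 0.09699 = 0.1940 kg·m².
T = 2π√(I/(mgd)) = 2π√(0.1940/(5.92 × 9.83 × 0.128)) = 1.01 s.

1.01 s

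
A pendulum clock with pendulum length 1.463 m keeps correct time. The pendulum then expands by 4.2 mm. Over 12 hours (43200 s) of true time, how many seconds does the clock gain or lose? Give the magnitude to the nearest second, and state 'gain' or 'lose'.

lose 62 s

T ∝ √L, so T'/T = √(1.46720/1.463) = 1.00143.
In 43200 s of true time the clock registers 43200/1.00143 = 43138.1 s, so it loses 62 s.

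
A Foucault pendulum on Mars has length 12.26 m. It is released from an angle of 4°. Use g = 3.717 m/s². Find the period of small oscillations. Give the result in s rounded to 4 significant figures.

11.41 s

T = 2π√(L/g) = 2π√(12.26/3.717) = 2π × 1.8161 = 11.41 s.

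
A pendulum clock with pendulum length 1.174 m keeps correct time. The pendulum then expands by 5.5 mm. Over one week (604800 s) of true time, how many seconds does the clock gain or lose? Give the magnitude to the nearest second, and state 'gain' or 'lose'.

lose 1412 s

T ∝ √L, so T'/T = √(1.17950/1.174) = 1.00234.
In 604800 s of true time the clock registers 604800/1.00234 = 603388.3 s, so it loses 1412 s.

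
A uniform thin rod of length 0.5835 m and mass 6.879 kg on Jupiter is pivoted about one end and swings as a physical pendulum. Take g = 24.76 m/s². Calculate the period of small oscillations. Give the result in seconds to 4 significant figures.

For a physical pendulum T = 2π√(I/(mgd)), with d = 0.29175 m from pivot to centre of mass.
I_cm = mL²/12 = 6.879 × 0.5835²/12 = 0.19518 kg·m²; I = I_cm + md² = 0.19518 + 6.879 × 0.29175² = 0.78070 kg·m².
T = 2π√(0.78070/(6.879 × 24.76 × 0.29175)) = 0.7876 s.

0.7876 s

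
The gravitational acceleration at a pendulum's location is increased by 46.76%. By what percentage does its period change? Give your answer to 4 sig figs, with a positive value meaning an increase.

T ∝ 1/√g, so T'/T = 1/√(1.4676) = 0.82546.
Percentage change in T = (0.82546 − 1) × 100% = -17.45%.

-17.45%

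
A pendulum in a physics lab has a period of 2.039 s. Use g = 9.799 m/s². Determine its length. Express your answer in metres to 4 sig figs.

From T = 2π√(L/g), L = gT²/(4π²) = 9.799 × 2.0390²/(4π²) = 1.032 m.

1.032 m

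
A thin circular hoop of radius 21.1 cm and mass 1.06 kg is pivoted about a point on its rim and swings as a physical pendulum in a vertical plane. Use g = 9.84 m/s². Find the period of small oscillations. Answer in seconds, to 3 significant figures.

I_cm = mr² = 0.04719 kg·m². The pivot is at distance d = 0.211 m from the centre of mass.
By the parallel-axis theorem, I = I_cm + md² = 0.04719 + 0.04719 = 0.09438 kg·m².
T = 2π√(I/(mgd)) = 2π√(0.09438/(1.06 × 9.84 × 0.211)) = 1.30 s.

1.30 s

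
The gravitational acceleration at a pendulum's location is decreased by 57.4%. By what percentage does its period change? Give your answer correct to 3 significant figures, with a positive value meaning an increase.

T ∝ 1/√g, so T'/T = 1/√(0.4260) = 1.532.
Percentage change in T = (1.532 − 1) × 100% = 53.2%.

53.2%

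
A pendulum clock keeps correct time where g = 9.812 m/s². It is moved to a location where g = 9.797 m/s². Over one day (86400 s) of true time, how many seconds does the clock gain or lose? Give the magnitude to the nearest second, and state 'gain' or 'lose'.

lose 66 s

The clock's period scales as T ∝ 1/√g, so T'/T = √(9.812/9.797) = 1.00077.
In 86400 s of true time the clock registers 86400/1.00077 = 86333.9 s, so it loses 66 s.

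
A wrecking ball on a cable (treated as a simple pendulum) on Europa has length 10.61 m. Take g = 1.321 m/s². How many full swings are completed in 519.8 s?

29

T = 2π√(L/g) = 2π√(10.61/1.321) = 17.807 s.
Number of complete oscillations = ⌊519.8/17.807⌋ = ⌊29.191⌋ = 29.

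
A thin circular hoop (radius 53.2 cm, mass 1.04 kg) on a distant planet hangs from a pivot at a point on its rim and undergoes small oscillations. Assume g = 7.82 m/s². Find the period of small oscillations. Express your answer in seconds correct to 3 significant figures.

I_cm = mr² = 0.2943 kg·m². The pivot is at distance d = 0.532 m from the centre of mass.
By the parallel-axis theorem, I = I_cm + md² = 0.2943 + 0.2943 = 0.5887 kg·m².
T = 2π√(I/(mgd)) = 2π√(0.5887/(1.04 × 7.82 × 0.532)) = 2.32 s.

2.32 s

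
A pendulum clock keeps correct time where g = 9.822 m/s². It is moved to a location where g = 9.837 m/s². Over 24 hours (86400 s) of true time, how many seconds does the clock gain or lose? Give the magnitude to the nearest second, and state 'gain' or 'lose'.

The clock's period scales as T ∝ 1/√g, so T'/T = √(9.822/9.837) = 0.999237.
In 86400 s of true time the clock registers 86400/0.999237 = 86465.9 s, so it gains 66 s.

gain 66 s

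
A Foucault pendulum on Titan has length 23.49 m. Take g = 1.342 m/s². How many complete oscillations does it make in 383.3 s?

14

T = 2π√(L/g) = 2π√(23.49/1.342) = 26.287 s.
Number of complete oscillations = ⌊383.3/26.287⌋ = ⌊14.581⌋ = 14.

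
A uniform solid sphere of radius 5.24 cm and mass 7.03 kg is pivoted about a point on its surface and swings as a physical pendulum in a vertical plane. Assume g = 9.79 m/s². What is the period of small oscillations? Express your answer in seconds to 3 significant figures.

0.544 s

I_cm = (2/5)mr² = 0.007721 kg·m². The pivot is at distance d = 0.0524 m from the centre of mass.
By the parallel-axis theorem, I = I_cm + md² = 0.007721 + 0.01930 = 0.02702 kg·m².
T = 2π√(I/(mgd)) = 2π√(0.02702/(7.03 × 9.79 × 0.0524)) = 0.544 s.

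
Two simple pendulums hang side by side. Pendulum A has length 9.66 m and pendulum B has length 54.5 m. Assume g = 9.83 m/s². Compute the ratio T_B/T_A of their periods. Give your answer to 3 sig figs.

T ∝ √L, so T_B/T_A = √(L_B/L_A) = √(54.5/9.66) = 2.38.

2.38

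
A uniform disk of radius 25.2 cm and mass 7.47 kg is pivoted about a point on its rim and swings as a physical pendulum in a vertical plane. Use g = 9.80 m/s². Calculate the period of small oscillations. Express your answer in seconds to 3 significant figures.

1.23 s

I_cm = ½mr² = 0.2372 kg·m². The pivot is at distance d = 0.252 m from the centre of mass.
By the parallel-axis theorem, I = I_cm + md² = 0.2372 + 0.4744 = 0.7116 kg·m².
T = 2π√(I/(mgd)) = 2π√(0.7116/(7.47 × 9.80 × 0.252)) = 1.23 s.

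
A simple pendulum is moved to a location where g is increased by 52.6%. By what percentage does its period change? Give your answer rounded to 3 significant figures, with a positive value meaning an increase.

-19.0%

T ∝ 1/√g, so T'/T = 1/√(1.526) = 0.8095.
Percentage change in T = (0.8095 − 1) × 100% = -19.0%.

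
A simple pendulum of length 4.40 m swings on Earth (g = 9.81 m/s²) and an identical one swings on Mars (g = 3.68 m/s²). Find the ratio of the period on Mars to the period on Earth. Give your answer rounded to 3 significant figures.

1.63

T ∝ 1/√g, so T₂/T₁ = √(g₁/g₂) = √(9.81/3.68) = 1.63.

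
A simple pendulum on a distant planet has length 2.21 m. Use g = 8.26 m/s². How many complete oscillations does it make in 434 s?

T = 2π√(L/g) = 2π√(2.21/8.26) = 3.250 s.
Number of complete oscillations = ⌊434/3.250⌋ = ⌊133.5⌋ = 133.

133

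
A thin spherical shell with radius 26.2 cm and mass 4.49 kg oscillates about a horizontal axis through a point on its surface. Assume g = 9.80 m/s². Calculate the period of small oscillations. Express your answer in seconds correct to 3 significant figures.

I_cm = (2/3)mr² = 0.2055 kg·m². The pivot is at distance d = 0.262 m from the centre of mass.
By the parallel-axis theorem, I = I_cm + md² = 0.2055 + 0.3082 = 0.5137 kg·m².
T = 2π√(I/(mgd)) = 2π√(0.5137/(4.49 × 9.80 × 0.262)) = 1.33 s.

1.33 s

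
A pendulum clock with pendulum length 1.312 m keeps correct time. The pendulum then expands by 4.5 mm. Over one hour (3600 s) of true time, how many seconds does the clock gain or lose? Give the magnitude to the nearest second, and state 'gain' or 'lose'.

lose 6 s

T ∝ √L, so T'/T = √(1.31650/1.312) = 1.00171.
In 3600 s of true time the clock registers 3600/1.00171 = 3593.8 s, so it loses 6 s.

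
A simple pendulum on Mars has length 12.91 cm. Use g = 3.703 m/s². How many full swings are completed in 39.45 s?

33

T = 2π√(L/g) = 2π√(0.1291/3.703) = 1.1732 s.
Number of complete oscillations = ⌊39.45/1.1732⌋ = ⌊33.626⌋ = 33.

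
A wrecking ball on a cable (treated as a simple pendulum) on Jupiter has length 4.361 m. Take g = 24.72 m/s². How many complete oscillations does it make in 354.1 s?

134

T = 2π√(L/g) = 2π√(4.361/24.72) = 2.6391 s.
Number of complete oscillations = ⌊354.1/2.6391⌋ = ⌊134.18⌋ = 134.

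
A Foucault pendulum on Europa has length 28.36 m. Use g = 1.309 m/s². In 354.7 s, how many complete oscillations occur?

T = 2π√(L/g) = 2π√(28.36/1.309) = 29.246 s.
Number of complete oscillations = ⌊354.7/29.246⌋ = ⌊12.128⌋ = 12.

12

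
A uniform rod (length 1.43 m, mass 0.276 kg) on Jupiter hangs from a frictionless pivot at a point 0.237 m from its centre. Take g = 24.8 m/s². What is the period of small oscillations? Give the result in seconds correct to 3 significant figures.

1.23 s

For a physical pendulum T = 2π√(I/(mgd)), with d = 0.2370 m from pivot to centre of mass.
I_cm = mL²/12 = 0.276 × 1.43²/12 = 0.04703 kg·m²; I = I_cm + md² = 0.04703 + 0.276 × 0.2370² = 0.06254 kg·m².
T = 2π√(0.06254/(0.276 × 24.8 × 0.2370)) = 1.23 s.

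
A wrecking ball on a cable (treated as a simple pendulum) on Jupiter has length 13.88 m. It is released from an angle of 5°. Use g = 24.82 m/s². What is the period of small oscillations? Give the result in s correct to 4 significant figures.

T = 2π√(L/g) = 2π√(13.88/24.82) = 2π × 0.74781 = 4.699 s.

4.699 s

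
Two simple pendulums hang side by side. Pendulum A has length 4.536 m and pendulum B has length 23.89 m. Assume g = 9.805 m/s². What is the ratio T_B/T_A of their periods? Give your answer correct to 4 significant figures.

2.295

T ∝ √L, so T_B/T_A = √(L_B/L_A) = √(23.89/4.536) = 2.295.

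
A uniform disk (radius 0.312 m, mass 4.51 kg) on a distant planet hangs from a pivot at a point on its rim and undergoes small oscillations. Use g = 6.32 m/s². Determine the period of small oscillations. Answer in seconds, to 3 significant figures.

1.71 s

I_cm = ½mr² = 0.2195 kg·m². The pivot is at distance d = 0.312 m from the centre of mass.
By the parallel-axis theorem, I = I_cm + md² = 0.2195 + 0.4390 = 0.6585 kg·m².
T = 2π√(I/(mgd)) = 2π√(0.6585/(4.51 × 6.32 × 0.312)) = 1.71 s.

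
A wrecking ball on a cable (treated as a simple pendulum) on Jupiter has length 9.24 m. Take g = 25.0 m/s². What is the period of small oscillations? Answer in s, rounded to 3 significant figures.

T = 2π√(L/g) = 2π√(9.24/25.0) = 2π × 0.6079 = 3.82 s.

3.82 s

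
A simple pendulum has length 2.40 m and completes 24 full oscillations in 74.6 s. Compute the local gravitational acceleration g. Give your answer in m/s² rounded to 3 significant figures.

T = 74.6/24 = 3.108 s.
From T = 2π√(L/g), g = 4π²L/T² = 4π² × 2.40/3.108² = 9.81 m/s².

9.81 m/s²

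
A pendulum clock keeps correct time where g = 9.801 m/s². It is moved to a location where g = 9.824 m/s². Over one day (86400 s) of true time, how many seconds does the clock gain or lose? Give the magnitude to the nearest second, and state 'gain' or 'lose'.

gain 101 s

The clock's period scales as T ∝ 1/√g, so T'/T = √(9.801/9.824) = 0.998829.
In 86400 s of true time the clock registers 86400/0.998829 = 86501.3 s, so it gains 101 s.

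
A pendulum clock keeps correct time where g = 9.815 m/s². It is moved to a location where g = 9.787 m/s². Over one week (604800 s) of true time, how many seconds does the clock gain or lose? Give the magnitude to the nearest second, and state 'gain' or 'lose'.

lose 863 s

The clock's period scales as T ∝ 1/√g, so T'/T = √(9.815/9.787) = 1.00143.
In 604800 s of true time the clock registers 604800/1.00143 = 603936.7 s, so it loses 863 s.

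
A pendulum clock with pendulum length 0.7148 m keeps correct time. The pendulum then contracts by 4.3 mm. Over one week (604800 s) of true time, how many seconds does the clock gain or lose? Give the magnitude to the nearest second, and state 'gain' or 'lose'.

gain 1827 s

T ∝ √L, so T'/T = √(0.71050/0.7148) = 0.996988.
In 604800 s of true time the clock registers 604800/0.996988 = 606627.4 s, so it gains 1827 s.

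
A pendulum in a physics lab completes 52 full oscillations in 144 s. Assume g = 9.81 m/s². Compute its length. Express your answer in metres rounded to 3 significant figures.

T = 144/52 = 2.769 s.
From T = 2π√(L/g), L = gT²/(4π²) = 9.81 × 2.769²/(4π²) = 1.91 m.

1.91 m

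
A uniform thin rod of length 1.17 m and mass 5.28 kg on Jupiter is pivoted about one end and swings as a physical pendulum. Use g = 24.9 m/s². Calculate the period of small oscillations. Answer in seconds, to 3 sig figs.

1.11 s

For a physical pendulum T = 2π√(I/(mgd)), with d = 0.5850 m from pivot to centre of mass.
I_cm = mL²/12 = 5.28 × 1.17²/12 = 0.6023 kg·m²; I = I_cm + md² = 0.6023 + 5.28 × 0.5850² = 2.409 kg·m².
T = 2π√(2.409/(5.28 × 24.9 × 0.5850)) = 1.11 s.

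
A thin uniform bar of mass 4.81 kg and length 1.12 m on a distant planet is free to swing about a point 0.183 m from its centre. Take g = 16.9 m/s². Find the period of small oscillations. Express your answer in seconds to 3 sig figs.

For a physical pendulum T = 2π√(I/(mgd)), with d = 0.1830 m from pivot to centre of mass.
I_cm = mL²/12 = 4.81 × 1.12²/12 = 0.5028 kg·m²; I = I_cm + md² = 0.5028 + 4.81 × 0.1830² = 0.6639 kg·m².
T = 2π√(0.6639/(4.81 × 16.9 × 0.1830)) = 1.33 s.

1.33 s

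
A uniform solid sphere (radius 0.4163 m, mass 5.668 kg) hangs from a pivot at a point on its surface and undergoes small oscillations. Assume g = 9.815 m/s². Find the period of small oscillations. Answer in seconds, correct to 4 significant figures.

I_cm = (2/5)mr² = 0.39292 kg·m². The pivot is at distance d = 0.4163 m from the centre of mass.
By the parallel-axis theorem, I = I_cm + md² = 0.39292 + 0.98230 = 1.3752 kg·m².
T = 2π√(I/(mgd)) = 2π√(1.3752/(5.668 × 9.815 × 0.4163)) = 1.531 s.

1.531 s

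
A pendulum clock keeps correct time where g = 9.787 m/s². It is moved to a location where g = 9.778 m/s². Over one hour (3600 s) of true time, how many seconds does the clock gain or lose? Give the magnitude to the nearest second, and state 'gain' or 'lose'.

The clock's period scales as T ∝ 1/√g, so T'/T = √(9.787/9.778) = 1.00046.
In 3600 s of true time the clock registers 3600/1.00046 = 3598.3 s, so it loses 2 s.

lose 2 s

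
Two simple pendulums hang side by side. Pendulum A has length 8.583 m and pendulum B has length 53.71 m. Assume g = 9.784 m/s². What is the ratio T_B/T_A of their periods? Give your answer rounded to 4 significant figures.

2.502

T ∝ √L, so T_B/T_A = √(L_B/L_A) = √(53.71/8.583) = 2.502.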